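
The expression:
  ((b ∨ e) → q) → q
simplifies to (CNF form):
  b ∨ e ∨ q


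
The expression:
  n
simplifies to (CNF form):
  n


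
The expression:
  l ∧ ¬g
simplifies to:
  l ∧ ¬g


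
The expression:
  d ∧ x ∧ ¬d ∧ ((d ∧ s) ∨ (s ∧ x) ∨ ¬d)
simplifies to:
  False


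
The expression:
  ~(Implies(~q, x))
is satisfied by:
  {q: False, x: False}


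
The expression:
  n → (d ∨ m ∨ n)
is always true.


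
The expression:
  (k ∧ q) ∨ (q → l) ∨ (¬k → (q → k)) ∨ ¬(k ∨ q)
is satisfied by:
  {k: True, l: True, q: False}
  {k: True, l: False, q: False}
  {l: True, k: False, q: False}
  {k: False, l: False, q: False}
  {q: True, k: True, l: True}
  {q: True, k: True, l: False}
  {q: True, l: True, k: False}


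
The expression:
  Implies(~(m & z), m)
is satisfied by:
  {m: True}


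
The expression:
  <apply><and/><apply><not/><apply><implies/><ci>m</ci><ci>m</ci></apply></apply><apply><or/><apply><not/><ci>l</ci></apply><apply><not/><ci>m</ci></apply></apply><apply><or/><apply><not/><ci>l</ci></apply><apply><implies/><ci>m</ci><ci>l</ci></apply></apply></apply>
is never true.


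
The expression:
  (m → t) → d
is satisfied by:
  {d: True, m: True, t: False}
  {d: True, t: False, m: False}
  {d: True, m: True, t: True}
  {d: True, t: True, m: False}
  {m: True, t: False, d: False}


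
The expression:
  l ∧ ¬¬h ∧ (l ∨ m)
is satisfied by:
  {h: True, l: True}


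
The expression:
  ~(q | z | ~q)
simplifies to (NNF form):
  False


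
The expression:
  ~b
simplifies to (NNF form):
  ~b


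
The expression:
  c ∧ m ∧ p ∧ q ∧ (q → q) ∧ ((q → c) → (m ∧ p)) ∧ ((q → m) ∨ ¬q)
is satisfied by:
  {c: True, m: True, p: True, q: True}


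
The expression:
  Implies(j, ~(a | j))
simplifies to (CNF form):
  ~j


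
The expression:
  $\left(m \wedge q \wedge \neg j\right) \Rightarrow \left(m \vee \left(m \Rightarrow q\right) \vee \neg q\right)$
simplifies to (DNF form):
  $\text{True}$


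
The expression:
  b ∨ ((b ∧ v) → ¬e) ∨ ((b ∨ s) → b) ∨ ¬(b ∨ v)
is always true.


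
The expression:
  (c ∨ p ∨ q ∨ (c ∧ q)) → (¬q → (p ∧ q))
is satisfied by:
  {q: True, c: False, p: False}
  {q: True, p: True, c: False}
  {q: True, c: True, p: False}
  {q: True, p: True, c: True}
  {p: False, c: False, q: False}


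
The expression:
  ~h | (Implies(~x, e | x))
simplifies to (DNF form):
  e | x | ~h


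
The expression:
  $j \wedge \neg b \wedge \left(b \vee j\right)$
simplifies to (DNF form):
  $j \wedge \neg b$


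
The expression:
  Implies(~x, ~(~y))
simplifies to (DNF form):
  x | y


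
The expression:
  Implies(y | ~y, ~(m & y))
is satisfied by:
  {m: False, y: False}
  {y: True, m: False}
  {m: True, y: False}


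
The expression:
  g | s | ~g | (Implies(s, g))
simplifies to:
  True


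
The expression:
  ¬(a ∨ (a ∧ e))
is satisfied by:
  {a: False}


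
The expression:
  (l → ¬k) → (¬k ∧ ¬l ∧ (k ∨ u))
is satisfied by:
  {k: True, l: True, u: True}
  {k: True, l: True, u: False}
  {u: True, k: False, l: False}


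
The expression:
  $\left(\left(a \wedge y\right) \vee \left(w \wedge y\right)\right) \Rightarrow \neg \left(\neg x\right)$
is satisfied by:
  {x: True, a: False, w: False, y: False}
  {x: True, w: True, a: False, y: False}
  {x: True, a: True, w: False, y: False}
  {x: True, w: True, a: True, y: False}
  {x: False, a: False, w: False, y: False}
  {w: True, x: False, a: False, y: False}
  {a: True, x: False, w: False, y: False}
  {w: True, a: True, x: False, y: False}
  {y: True, x: True, a: False, w: False}
  {y: True, w: True, x: True, a: False}
  {y: True, x: True, a: True, w: False}
  {y: True, w: True, x: True, a: True}
  {y: True, x: False, a: False, w: False}


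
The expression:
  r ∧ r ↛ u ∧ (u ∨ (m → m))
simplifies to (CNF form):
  r ∧ ¬u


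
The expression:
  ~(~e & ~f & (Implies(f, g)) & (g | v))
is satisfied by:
  {e: True, f: True, v: False, g: False}
  {e: True, f: True, g: True, v: False}
  {e: True, f: True, v: True, g: False}
  {e: True, f: True, g: True, v: True}
  {e: True, v: False, g: False, f: False}
  {e: True, g: True, v: False, f: False}
  {e: True, v: True, g: False, f: False}
  {e: True, g: True, v: True, f: False}
  {f: True, v: False, g: False, e: False}
  {g: True, f: True, v: False, e: False}
  {f: True, v: True, g: False, e: False}
  {g: True, f: True, v: True, e: False}
  {f: False, v: False, g: False, e: False}


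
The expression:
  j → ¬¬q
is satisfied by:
  {q: True, j: False}
  {j: False, q: False}
  {j: True, q: True}


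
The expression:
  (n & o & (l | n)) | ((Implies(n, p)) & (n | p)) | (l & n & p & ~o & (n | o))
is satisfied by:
  {o: True, p: True, n: True}
  {o: True, p: True, n: False}
  {p: True, n: True, o: False}
  {p: True, n: False, o: False}
  {o: True, n: True, p: False}


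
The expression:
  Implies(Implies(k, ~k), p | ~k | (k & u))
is always true.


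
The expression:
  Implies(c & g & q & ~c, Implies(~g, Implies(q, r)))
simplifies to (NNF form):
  True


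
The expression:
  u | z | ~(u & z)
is always true.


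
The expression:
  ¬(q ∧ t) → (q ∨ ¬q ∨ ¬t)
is always true.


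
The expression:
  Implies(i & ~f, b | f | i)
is always true.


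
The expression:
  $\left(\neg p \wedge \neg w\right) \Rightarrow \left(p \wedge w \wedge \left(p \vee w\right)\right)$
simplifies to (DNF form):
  $p \vee w$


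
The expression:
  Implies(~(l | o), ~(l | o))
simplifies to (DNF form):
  True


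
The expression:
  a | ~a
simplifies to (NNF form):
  True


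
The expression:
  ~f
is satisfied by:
  {f: False}


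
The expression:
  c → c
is always true.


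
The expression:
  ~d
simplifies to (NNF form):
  ~d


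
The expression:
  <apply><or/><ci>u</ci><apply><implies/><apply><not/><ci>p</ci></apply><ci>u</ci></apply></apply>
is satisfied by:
  {u: True, p: True}
  {u: True, p: False}
  {p: True, u: False}


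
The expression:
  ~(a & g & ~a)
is always true.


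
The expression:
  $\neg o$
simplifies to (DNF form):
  $\neg o$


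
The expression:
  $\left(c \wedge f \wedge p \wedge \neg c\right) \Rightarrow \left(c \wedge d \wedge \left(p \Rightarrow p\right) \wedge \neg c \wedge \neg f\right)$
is always true.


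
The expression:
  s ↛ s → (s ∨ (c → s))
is always true.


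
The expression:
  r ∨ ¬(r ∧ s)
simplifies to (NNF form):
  True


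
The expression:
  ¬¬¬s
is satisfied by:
  {s: False}


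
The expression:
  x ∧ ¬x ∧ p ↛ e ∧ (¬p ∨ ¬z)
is never true.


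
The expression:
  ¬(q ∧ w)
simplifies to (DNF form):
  ¬q ∨ ¬w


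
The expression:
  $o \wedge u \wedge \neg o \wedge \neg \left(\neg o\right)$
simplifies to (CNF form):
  $\text{False}$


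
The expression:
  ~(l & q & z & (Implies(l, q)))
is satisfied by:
  {l: False, q: False, z: False}
  {z: True, l: False, q: False}
  {q: True, l: False, z: False}
  {z: True, q: True, l: False}
  {l: True, z: False, q: False}
  {z: True, l: True, q: False}
  {q: True, l: True, z: False}


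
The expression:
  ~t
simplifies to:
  ~t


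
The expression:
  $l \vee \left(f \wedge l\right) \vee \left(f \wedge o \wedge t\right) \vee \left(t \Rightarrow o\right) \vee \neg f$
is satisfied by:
  {l: True, o: True, f: False, t: False}
  {l: True, f: False, t: False, o: False}
  {o: True, f: False, t: False, l: False}
  {o: False, f: False, t: False, l: False}
  {l: True, t: True, o: True, f: False}
  {l: True, t: True, o: False, f: False}
  {t: True, o: True, l: False, f: False}
  {t: True, l: False, f: False, o: False}
  {o: True, l: True, f: True, t: False}
  {l: True, f: True, o: False, t: False}
  {o: True, f: True, l: False, t: False}
  {f: True, l: False, t: False, o: False}
  {l: True, t: True, f: True, o: True}
  {l: True, t: True, f: True, o: False}
  {t: True, f: True, o: True, l: False}


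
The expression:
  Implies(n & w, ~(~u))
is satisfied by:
  {u: True, w: False, n: False}
  {w: False, n: False, u: False}
  {n: True, u: True, w: False}
  {n: True, w: False, u: False}
  {u: True, w: True, n: False}
  {w: True, u: False, n: False}
  {n: True, w: True, u: True}


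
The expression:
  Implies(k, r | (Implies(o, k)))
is always true.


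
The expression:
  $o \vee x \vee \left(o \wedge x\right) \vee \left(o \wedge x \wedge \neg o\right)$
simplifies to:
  $o \vee x$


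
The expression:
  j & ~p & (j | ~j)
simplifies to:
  j & ~p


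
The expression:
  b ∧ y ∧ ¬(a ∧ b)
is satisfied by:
  {b: True, y: True, a: False}


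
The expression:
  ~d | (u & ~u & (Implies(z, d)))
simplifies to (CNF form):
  ~d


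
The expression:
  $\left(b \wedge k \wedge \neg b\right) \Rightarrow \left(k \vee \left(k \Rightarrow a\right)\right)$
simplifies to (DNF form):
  $\text{True}$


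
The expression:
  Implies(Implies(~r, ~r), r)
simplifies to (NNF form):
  r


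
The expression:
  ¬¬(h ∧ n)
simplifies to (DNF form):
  h ∧ n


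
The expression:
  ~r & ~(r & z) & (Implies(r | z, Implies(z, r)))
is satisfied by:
  {r: False, z: False}


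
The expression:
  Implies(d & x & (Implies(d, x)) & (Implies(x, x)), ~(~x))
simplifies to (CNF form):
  True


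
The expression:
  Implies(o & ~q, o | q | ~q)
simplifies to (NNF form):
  True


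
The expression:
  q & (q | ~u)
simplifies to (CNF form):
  q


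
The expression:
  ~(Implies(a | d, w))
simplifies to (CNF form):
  ~w & (a | d)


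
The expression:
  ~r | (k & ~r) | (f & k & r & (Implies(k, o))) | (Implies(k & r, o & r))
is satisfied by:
  {o: True, k: False, r: False}
  {k: False, r: False, o: False}
  {r: True, o: True, k: False}
  {r: True, k: False, o: False}
  {o: True, k: True, r: False}
  {k: True, o: False, r: False}
  {r: True, k: True, o: True}


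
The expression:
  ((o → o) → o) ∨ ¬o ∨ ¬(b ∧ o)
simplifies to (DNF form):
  True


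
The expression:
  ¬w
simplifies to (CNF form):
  ¬w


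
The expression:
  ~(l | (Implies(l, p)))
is never true.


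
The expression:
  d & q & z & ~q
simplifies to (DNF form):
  False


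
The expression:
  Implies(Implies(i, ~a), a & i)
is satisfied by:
  {a: True, i: True}


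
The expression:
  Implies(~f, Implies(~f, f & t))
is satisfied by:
  {f: True}


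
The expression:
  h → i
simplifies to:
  i ∨ ¬h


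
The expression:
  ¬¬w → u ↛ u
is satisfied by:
  {w: False}


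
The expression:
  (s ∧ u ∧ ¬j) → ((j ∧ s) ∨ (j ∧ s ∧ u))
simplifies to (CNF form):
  j ∨ ¬s ∨ ¬u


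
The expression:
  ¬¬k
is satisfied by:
  {k: True}


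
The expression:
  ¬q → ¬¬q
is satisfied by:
  {q: True}


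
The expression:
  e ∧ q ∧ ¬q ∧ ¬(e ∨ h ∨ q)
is never true.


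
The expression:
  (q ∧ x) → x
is always true.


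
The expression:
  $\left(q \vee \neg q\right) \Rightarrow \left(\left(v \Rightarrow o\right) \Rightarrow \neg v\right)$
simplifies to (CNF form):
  $\neg o \vee \neg v$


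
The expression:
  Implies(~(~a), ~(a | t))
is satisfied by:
  {a: False}


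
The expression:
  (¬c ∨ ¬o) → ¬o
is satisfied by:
  {c: True, o: False}
  {o: False, c: False}
  {o: True, c: True}


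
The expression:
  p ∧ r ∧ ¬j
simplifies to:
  p ∧ r ∧ ¬j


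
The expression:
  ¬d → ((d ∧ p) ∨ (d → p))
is always true.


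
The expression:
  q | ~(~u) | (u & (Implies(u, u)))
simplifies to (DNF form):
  q | u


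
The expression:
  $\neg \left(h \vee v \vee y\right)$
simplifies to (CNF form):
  $\neg h \wedge \neg v \wedge \neg y$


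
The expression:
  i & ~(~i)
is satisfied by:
  {i: True}


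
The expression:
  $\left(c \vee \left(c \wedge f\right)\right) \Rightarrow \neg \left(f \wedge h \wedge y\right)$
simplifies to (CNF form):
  $\neg c \vee \neg f \vee \neg h \vee \neg y$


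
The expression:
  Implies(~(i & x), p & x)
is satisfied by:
  {x: True, i: True, p: True}
  {x: True, i: True, p: False}
  {x: True, p: True, i: False}


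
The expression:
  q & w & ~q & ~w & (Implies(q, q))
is never true.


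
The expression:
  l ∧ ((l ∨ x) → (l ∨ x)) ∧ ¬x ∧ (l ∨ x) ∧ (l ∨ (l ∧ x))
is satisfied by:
  {l: True, x: False}


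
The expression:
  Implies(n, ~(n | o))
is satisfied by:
  {n: False}


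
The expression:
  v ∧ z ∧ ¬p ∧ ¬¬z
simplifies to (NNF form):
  v ∧ z ∧ ¬p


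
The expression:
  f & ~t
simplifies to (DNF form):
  f & ~t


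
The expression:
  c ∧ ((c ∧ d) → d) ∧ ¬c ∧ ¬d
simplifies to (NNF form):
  False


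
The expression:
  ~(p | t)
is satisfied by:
  {p: False, t: False}


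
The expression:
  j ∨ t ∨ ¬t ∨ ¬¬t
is always true.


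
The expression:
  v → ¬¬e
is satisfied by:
  {e: True, v: False}
  {v: False, e: False}
  {v: True, e: True}


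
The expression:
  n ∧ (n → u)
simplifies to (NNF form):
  n ∧ u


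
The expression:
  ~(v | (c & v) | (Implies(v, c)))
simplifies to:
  False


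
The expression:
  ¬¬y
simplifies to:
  y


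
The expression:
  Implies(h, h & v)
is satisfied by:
  {v: True, h: False}
  {h: False, v: False}
  {h: True, v: True}


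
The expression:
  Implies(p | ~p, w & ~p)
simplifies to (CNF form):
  w & ~p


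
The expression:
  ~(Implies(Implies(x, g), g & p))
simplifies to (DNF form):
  (g & ~p) | (~g & ~x)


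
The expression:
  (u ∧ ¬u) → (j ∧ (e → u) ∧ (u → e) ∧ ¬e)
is always true.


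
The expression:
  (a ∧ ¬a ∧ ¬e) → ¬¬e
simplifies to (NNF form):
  True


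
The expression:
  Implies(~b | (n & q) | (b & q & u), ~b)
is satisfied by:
  {n: False, u: False, q: False, b: False}
  {u: True, b: False, n: False, q: False}
  {n: True, b: False, u: False, q: False}
  {u: True, n: True, b: False, q: False}
  {b: True, n: False, u: False, q: False}
  {b: True, u: True, n: False, q: False}
  {b: True, n: True, u: False, q: False}
  {b: True, u: True, n: True, q: False}
  {q: True, b: False, n: False, u: False}
  {q: True, u: True, b: False, n: False}
  {q: True, n: True, b: False, u: False}
  {q: True, u: True, n: True, b: False}
  {q: True, b: True, n: False, u: False}


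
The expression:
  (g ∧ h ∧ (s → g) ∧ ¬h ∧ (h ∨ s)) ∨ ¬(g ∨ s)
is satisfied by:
  {g: False, s: False}


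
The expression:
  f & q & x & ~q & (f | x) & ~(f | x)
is never true.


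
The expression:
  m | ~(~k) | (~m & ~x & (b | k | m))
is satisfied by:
  {k: True, m: True, b: True, x: False}
  {k: True, m: True, b: False, x: False}
  {x: True, k: True, m: True, b: True}
  {x: True, k: True, m: True, b: False}
  {k: True, b: True, m: False, x: False}
  {k: True, b: False, m: False, x: False}
  {k: True, x: True, b: True, m: False}
  {k: True, x: True, b: False, m: False}
  {m: True, b: True, k: False, x: False}
  {m: True, k: False, b: False, x: False}
  {x: True, m: True, b: True, k: False}
  {x: True, m: True, k: False, b: False}
  {b: True, k: False, m: False, x: False}


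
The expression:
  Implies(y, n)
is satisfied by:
  {n: True, y: False}
  {y: False, n: False}
  {y: True, n: True}


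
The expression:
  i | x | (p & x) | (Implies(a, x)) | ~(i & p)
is always true.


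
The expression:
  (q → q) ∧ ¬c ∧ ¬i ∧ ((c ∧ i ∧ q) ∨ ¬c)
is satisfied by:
  {i: False, c: False}


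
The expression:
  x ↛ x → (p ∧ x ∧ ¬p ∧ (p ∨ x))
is always true.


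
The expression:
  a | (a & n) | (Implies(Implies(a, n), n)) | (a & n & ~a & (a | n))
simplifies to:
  a | n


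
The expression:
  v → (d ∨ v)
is always true.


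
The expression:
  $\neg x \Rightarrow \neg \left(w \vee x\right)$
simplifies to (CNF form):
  $x \vee \neg w$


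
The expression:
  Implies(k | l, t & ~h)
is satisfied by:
  {t: True, h: False, k: False, l: False}
  {t: False, h: False, k: False, l: False}
  {t: True, l: True, h: False, k: False}
  {t: True, k: True, l: False, h: False}
  {t: True, k: True, l: True, h: False}
  {t: True, h: True, l: False, k: False}
  {h: True, l: False, k: False, t: False}


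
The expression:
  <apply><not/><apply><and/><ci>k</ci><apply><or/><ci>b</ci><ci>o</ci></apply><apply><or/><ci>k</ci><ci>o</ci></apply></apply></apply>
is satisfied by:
  {b: False, k: False, o: False}
  {o: True, b: False, k: False}
  {b: True, o: False, k: False}
  {o: True, b: True, k: False}
  {k: True, o: False, b: False}


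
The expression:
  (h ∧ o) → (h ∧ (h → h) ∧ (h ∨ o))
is always true.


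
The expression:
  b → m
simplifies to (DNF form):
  m ∨ ¬b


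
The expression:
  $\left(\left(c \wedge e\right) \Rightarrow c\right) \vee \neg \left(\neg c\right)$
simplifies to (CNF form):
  $\text{True}$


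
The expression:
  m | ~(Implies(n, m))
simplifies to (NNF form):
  m | n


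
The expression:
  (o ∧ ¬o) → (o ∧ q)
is always true.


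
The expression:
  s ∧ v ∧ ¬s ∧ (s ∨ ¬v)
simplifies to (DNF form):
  False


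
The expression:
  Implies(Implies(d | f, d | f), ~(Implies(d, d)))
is never true.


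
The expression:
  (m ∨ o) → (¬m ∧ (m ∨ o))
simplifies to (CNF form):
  ¬m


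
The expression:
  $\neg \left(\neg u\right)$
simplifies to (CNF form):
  $u$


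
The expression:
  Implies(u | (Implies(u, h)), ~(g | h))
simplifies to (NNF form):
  ~g & ~h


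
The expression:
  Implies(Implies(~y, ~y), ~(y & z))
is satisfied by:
  {z: False, y: False}
  {y: True, z: False}
  {z: True, y: False}


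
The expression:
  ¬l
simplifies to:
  ¬l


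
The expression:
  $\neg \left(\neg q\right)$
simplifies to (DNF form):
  $q$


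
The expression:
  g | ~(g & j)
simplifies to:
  True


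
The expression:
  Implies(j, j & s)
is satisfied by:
  {s: True, j: False}
  {j: False, s: False}
  {j: True, s: True}


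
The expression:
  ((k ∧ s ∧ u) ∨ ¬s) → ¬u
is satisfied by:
  {s: True, k: False, u: False}
  {k: False, u: False, s: False}
  {s: True, k: True, u: False}
  {k: True, s: False, u: False}
  {u: True, s: True, k: False}


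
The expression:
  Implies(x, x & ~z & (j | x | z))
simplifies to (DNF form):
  ~x | ~z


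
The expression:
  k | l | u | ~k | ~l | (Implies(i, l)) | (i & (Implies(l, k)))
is always true.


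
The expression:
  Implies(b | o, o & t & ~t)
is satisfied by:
  {o: False, b: False}


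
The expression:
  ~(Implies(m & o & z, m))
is never true.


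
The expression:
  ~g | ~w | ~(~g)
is always true.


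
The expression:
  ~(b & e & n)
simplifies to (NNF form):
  ~b | ~e | ~n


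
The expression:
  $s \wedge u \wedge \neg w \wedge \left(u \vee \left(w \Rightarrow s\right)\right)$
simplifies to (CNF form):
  $s \wedge u \wedge \neg w$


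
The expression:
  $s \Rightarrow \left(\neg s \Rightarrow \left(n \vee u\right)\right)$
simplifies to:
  $\text{True}$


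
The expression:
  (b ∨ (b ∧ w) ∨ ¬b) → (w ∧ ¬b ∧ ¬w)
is never true.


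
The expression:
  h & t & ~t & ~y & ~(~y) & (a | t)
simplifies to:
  False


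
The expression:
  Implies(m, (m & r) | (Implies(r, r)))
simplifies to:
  True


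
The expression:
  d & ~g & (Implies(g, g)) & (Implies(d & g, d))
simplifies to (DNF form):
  d & ~g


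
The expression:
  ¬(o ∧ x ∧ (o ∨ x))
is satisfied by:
  {o: False, x: False}
  {x: True, o: False}
  {o: True, x: False}


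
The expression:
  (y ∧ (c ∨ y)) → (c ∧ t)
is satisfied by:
  {t: True, c: True, y: False}
  {t: True, c: False, y: False}
  {c: True, t: False, y: False}
  {t: False, c: False, y: False}
  {y: True, t: True, c: True}


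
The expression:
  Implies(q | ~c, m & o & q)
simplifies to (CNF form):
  (c | q) & (m | ~q) & (o | ~q)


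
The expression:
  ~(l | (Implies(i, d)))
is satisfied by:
  {i: True, d: False, l: False}


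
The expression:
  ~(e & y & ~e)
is always true.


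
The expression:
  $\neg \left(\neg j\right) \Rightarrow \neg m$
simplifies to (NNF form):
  $\neg j \vee \neg m$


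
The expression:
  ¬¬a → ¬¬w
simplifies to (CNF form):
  w ∨ ¬a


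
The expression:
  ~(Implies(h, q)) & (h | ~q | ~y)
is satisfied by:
  {h: True, q: False}


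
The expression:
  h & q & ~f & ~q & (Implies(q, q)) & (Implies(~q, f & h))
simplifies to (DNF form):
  False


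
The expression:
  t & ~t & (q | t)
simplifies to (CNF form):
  False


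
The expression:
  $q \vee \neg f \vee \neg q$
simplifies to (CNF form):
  $\text{True}$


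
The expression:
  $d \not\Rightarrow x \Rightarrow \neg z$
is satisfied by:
  {x: True, z: False, d: False}
  {z: False, d: False, x: False}
  {x: True, d: True, z: False}
  {d: True, z: False, x: False}
  {x: True, z: True, d: False}
  {z: True, x: False, d: False}
  {x: True, d: True, z: True}


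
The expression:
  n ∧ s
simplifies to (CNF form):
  n ∧ s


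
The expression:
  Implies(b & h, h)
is always true.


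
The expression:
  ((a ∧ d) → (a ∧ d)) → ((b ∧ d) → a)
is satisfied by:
  {a: True, d: False, b: False}
  {d: False, b: False, a: False}
  {a: True, b: True, d: False}
  {b: True, d: False, a: False}
  {a: True, d: True, b: False}
  {d: True, a: False, b: False}
  {a: True, b: True, d: True}


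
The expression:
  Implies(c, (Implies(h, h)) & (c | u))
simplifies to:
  True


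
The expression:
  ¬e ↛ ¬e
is never true.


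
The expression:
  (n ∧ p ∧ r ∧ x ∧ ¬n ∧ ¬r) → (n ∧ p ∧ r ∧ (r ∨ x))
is always true.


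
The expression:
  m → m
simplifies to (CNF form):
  True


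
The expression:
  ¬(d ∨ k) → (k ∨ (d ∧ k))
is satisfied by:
  {d: True, k: True}
  {d: True, k: False}
  {k: True, d: False}


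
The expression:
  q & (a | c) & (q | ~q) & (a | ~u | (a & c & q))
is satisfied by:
  {a: True, c: True, q: True, u: False}
  {a: True, q: True, c: False, u: False}
  {a: True, u: True, c: True, q: True}
  {a: True, u: True, q: True, c: False}
  {c: True, q: True, u: False, a: False}


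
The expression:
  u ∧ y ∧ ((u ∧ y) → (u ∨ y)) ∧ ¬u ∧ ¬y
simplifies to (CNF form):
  False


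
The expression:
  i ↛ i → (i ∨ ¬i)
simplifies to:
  True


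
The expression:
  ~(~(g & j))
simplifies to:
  g & j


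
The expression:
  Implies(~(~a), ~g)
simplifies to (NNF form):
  ~a | ~g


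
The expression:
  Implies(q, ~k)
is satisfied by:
  {k: False, q: False}
  {q: True, k: False}
  {k: True, q: False}


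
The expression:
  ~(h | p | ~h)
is never true.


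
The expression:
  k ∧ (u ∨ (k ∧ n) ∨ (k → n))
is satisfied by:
  {n: True, u: True, k: True}
  {n: True, k: True, u: False}
  {u: True, k: True, n: False}


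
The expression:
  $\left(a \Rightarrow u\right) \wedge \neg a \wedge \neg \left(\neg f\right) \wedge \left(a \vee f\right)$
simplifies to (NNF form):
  $f \wedge \neg a$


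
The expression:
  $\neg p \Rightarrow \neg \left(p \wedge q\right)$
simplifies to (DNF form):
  $\text{True}$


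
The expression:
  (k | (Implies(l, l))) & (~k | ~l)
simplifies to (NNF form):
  ~k | ~l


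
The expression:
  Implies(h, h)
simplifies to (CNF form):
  True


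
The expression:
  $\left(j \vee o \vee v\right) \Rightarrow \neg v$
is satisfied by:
  {v: False}


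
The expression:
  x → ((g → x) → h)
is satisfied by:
  {h: True, x: False}
  {x: False, h: False}
  {x: True, h: True}


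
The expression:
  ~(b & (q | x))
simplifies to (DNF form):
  ~b | (~q & ~x)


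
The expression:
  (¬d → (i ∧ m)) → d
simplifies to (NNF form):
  d ∨ ¬i ∨ ¬m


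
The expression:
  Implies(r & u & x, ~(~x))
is always true.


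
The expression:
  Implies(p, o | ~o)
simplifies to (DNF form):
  True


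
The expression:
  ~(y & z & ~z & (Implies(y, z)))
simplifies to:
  True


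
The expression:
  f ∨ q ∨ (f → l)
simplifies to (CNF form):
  True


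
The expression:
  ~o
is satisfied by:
  {o: False}


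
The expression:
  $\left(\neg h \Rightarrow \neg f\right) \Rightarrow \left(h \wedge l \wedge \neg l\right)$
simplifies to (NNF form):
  $f \wedge \neg h$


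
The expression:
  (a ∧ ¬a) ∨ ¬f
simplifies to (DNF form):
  ¬f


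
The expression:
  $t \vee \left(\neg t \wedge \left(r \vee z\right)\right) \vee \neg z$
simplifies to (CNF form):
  $\text{True}$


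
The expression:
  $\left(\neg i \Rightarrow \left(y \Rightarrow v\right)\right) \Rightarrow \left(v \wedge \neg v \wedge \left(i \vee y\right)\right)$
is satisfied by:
  {y: True, v: False, i: False}


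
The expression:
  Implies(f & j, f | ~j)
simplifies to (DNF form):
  True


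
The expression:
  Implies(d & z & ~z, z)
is always true.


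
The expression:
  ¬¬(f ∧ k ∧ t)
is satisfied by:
  {t: True, f: True, k: True}


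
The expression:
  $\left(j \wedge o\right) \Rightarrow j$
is always true.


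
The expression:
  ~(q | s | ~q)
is never true.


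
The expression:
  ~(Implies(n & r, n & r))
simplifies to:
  False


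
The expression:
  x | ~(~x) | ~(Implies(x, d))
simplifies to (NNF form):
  x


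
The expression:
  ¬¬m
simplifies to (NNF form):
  m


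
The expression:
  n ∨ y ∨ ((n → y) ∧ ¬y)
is always true.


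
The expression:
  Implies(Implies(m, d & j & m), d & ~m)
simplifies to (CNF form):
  (d | m) & (m | ~m) & (d | m | ~d) & (d | m | ~j) & (d | ~d | ~j) & (m | ~d | ~m) & (m | ~j | ~m) & (~d | ~j | ~m)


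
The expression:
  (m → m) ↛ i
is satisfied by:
  {i: False}


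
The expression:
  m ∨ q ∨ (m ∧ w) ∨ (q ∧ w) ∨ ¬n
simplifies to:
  m ∨ q ∨ ¬n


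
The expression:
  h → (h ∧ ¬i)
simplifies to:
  ¬h ∨ ¬i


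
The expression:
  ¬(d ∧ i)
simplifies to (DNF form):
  ¬d ∨ ¬i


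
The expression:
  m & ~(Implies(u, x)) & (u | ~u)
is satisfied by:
  {m: True, u: True, x: False}


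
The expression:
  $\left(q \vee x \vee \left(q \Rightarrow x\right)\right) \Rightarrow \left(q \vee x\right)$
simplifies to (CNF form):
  $q \vee x$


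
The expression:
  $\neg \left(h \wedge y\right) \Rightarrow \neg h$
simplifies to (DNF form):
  $y \vee \neg h$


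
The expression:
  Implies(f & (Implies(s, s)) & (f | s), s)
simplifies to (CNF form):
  s | ~f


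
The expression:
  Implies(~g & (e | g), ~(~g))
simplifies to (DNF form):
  g | ~e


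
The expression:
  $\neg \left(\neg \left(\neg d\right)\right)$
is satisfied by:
  {d: False}


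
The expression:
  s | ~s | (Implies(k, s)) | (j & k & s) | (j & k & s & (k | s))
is always true.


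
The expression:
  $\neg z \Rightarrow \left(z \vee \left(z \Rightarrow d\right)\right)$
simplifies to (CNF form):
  $\text{True}$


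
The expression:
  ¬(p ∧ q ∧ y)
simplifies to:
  ¬p ∨ ¬q ∨ ¬y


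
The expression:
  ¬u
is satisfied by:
  {u: False}


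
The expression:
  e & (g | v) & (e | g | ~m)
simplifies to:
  e & (g | v)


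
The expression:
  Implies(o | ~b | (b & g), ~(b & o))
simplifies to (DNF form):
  ~b | ~o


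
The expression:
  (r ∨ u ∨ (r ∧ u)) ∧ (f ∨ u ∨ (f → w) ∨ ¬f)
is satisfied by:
  {r: True, u: True}
  {r: True, u: False}
  {u: True, r: False}


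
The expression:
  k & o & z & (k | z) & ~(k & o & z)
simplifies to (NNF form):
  False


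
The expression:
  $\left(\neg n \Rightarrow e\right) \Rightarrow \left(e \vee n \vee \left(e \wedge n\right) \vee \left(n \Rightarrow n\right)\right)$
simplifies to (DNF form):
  $\text{True}$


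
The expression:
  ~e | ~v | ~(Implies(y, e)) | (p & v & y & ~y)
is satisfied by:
  {v: False, e: False}
  {e: True, v: False}
  {v: True, e: False}


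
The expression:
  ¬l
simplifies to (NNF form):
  ¬l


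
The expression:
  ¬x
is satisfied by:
  {x: False}


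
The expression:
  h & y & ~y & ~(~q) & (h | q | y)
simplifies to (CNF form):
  False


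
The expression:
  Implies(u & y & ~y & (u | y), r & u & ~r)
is always true.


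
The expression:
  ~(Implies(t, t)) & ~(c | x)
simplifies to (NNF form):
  False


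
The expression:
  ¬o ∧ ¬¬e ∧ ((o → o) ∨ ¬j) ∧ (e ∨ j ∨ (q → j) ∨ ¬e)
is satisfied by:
  {e: True, o: False}


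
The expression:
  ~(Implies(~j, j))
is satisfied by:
  {j: False}


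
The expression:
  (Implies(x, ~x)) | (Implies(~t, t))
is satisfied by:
  {t: True, x: False}
  {x: False, t: False}
  {x: True, t: True}


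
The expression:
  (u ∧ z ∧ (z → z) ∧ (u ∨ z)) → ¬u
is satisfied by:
  {u: False, z: False}
  {z: True, u: False}
  {u: True, z: False}


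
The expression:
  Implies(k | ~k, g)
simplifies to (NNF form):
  g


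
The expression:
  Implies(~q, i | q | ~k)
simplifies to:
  i | q | ~k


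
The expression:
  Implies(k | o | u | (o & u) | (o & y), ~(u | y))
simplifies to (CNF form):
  ~u & (~k | ~y) & (~o | ~y)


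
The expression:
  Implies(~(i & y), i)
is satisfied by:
  {i: True}


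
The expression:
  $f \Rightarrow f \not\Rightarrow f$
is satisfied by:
  {f: False}


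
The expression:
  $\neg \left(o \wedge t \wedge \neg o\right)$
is always true.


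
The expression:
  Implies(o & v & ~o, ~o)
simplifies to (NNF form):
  True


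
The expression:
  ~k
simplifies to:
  ~k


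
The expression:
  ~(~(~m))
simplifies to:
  ~m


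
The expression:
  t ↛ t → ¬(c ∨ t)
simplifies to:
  True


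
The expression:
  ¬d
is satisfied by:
  {d: False}


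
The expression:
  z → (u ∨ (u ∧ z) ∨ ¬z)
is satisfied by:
  {u: True, z: False}
  {z: False, u: False}
  {z: True, u: True}


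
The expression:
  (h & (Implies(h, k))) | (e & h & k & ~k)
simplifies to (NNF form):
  h & k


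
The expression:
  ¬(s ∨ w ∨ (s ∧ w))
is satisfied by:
  {w: False, s: False}


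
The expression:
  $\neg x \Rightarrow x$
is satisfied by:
  {x: True}


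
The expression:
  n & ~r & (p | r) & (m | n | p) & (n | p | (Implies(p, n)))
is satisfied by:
  {p: True, n: True, r: False}


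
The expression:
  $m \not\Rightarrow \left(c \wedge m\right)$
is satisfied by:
  {m: True, c: False}


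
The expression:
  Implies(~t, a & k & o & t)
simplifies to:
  t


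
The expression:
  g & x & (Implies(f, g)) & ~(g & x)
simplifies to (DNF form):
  False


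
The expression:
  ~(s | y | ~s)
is never true.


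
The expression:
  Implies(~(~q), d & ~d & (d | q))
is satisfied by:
  {q: False}


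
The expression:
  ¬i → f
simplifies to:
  f ∨ i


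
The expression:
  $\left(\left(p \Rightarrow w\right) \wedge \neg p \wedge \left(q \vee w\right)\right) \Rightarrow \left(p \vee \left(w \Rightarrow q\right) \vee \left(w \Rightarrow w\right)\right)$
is always true.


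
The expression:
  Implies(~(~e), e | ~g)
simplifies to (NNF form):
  True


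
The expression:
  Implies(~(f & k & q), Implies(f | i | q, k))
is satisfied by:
  {k: True, i: False, q: False, f: False}
  {f: True, k: True, i: False, q: False}
  {k: True, q: True, i: False, f: False}
  {f: True, k: True, q: True, i: False}
  {k: True, i: True, q: False, f: False}
  {k: True, f: True, i: True, q: False}
  {k: True, q: True, i: True, f: False}
  {f: True, k: True, q: True, i: True}
  {f: False, i: False, q: False, k: False}


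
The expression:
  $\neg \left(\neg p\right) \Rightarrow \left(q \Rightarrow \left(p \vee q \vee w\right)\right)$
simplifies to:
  $\text{True}$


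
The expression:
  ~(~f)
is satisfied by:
  {f: True}


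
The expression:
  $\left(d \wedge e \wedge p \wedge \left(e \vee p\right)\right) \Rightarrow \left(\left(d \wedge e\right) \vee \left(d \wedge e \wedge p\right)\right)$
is always true.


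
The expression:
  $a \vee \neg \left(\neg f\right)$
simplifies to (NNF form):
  $a \vee f$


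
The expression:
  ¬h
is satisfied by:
  {h: False}


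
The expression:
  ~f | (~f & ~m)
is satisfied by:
  {f: False}


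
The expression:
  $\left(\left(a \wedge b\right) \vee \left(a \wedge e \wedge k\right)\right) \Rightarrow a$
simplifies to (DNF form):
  $\text{True}$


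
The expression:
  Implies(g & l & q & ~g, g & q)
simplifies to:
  True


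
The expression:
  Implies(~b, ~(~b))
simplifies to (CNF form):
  b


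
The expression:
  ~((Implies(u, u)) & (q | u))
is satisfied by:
  {q: False, u: False}


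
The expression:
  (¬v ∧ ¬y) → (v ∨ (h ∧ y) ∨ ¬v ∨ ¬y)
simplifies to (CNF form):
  True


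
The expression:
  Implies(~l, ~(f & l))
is always true.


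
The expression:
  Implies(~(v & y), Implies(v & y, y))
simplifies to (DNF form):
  True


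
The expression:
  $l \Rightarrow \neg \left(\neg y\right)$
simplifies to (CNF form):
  $y \vee \neg l$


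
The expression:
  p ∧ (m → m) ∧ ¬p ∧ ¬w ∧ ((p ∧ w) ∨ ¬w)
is never true.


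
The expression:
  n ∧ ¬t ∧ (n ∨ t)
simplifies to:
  n ∧ ¬t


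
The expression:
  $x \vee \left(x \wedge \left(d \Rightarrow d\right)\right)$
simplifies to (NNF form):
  $x$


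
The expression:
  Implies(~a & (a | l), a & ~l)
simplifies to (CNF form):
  a | ~l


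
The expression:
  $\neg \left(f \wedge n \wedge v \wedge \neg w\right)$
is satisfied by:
  {w: True, v: False, n: False, f: False}
  {w: False, v: False, n: False, f: False}
  {f: True, w: True, v: False, n: False}
  {f: True, w: False, v: False, n: False}
  {w: True, n: True, f: False, v: False}
  {n: True, f: False, v: False, w: False}
  {f: True, n: True, w: True, v: False}
  {f: True, n: True, w: False, v: False}
  {w: True, v: True, f: False, n: False}
  {v: True, f: False, n: False, w: False}
  {w: True, f: True, v: True, n: False}
  {f: True, v: True, w: False, n: False}
  {w: True, n: True, v: True, f: False}
  {n: True, v: True, f: False, w: False}
  {f: True, n: True, v: True, w: True}


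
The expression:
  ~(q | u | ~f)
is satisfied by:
  {f: True, q: False, u: False}


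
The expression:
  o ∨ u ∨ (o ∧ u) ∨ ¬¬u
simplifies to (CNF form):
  o ∨ u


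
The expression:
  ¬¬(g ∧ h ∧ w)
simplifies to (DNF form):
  g ∧ h ∧ w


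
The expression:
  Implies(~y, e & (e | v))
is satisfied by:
  {y: True, e: True}
  {y: True, e: False}
  {e: True, y: False}


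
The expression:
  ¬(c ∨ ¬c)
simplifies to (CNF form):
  False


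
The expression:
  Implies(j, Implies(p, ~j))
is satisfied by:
  {p: False, j: False}
  {j: True, p: False}
  {p: True, j: False}


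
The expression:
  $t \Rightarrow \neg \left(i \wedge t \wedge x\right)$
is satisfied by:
  {t: False, x: False, i: False}
  {i: True, t: False, x: False}
  {x: True, t: False, i: False}
  {i: True, x: True, t: False}
  {t: True, i: False, x: False}
  {i: True, t: True, x: False}
  {x: True, t: True, i: False}


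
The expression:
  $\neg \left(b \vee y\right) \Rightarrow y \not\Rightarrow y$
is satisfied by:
  {y: True, b: True}
  {y: True, b: False}
  {b: True, y: False}


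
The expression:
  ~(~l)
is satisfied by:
  {l: True}


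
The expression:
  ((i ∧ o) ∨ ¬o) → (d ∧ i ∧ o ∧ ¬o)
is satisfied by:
  {o: True, i: False}


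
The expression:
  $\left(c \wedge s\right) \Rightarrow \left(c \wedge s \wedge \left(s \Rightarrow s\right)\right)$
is always true.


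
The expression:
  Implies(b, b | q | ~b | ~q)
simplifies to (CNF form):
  True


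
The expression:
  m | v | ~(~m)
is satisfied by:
  {m: True, v: True}
  {m: True, v: False}
  {v: True, m: False}


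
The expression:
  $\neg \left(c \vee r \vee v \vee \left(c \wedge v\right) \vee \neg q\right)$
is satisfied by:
  {q: True, v: False, r: False, c: False}


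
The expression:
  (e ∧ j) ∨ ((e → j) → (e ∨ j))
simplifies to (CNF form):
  e ∨ j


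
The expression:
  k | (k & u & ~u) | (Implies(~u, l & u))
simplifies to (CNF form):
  k | u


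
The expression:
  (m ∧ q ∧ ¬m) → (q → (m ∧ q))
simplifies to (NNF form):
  True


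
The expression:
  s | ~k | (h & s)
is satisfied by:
  {s: True, k: False}
  {k: False, s: False}
  {k: True, s: True}


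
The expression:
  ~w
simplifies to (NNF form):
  ~w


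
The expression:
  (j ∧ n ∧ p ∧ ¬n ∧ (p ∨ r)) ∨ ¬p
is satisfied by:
  {p: False}


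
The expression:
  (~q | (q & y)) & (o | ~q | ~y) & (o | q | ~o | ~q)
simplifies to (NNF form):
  ~q | (o & y)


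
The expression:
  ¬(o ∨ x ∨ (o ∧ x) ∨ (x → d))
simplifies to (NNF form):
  False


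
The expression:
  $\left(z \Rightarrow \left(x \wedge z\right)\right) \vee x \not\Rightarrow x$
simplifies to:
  $x \vee \neg z$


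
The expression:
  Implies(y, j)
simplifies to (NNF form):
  j | ~y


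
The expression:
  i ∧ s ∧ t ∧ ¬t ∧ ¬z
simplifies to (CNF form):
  False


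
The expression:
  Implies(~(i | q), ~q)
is always true.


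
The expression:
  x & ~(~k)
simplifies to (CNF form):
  k & x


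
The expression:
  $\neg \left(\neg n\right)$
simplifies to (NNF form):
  $n$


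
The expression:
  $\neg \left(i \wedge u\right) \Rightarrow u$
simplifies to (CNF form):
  $u$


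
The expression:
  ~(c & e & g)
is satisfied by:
  {g: False, c: False, e: False}
  {e: True, g: False, c: False}
  {c: True, g: False, e: False}
  {e: True, c: True, g: False}
  {g: True, e: False, c: False}
  {e: True, g: True, c: False}
  {c: True, g: True, e: False}


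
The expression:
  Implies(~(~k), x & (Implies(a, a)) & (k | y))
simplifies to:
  x | ~k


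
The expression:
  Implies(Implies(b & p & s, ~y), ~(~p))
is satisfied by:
  {p: True}


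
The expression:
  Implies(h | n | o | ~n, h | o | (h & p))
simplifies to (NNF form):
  h | o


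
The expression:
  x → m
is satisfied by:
  {m: True, x: False}
  {x: False, m: False}
  {x: True, m: True}


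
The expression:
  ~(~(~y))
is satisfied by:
  {y: False}


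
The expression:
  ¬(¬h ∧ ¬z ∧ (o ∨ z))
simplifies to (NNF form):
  h ∨ z ∨ ¬o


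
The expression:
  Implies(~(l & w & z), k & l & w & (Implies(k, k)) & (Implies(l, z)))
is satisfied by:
  {z: True, w: True, l: True}
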